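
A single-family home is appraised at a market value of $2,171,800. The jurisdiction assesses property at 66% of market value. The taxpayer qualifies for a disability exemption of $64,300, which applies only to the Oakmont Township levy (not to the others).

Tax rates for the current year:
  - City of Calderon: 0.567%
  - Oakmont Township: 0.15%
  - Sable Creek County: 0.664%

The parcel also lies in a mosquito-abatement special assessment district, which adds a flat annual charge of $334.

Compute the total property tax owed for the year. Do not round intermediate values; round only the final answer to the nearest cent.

$20,032.64

Assessed value = $2,171,800 × 0.66 = $1,433,388
City of Calderon: $1,433,388 × 0.00567 = $8,127.30996
Oakmont Township: ($1,433,388 − $64,300) × 0.0015 = $1,369,088 × 0.0015 = $2,053.632
Sable Creek County: $1,433,388 × 0.00664 = $9,517.69632
Levies subtotal = $19,698.63828
Total = $19,698.63828 + $334 = $20,032.63828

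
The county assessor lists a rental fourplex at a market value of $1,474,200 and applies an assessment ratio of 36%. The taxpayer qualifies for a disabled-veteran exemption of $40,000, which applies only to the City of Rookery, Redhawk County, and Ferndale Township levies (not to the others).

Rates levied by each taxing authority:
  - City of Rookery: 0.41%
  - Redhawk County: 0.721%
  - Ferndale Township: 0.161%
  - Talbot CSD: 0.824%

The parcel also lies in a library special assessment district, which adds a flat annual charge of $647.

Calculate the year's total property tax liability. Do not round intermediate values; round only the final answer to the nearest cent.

$11,360.07

Assessed value = $1,474,200 × 0.36 = $530,712
City of Rookery: ($530,712 − $40,000) × 0.0041 = $490,712 × 0.0041 = $2,011.9192
Redhawk County: ($530,712 − $40,000) × 0.00721 = $490,712 × 0.00721 = $3,538.03352
Ferndale Township: ($530,712 − $40,000) × 0.00161 = $490,712 × 0.00161 = $790.04632
Talbot CSD: $530,712 × 0.00824 = $4,373.06688
Levies subtotal = $10,713.06592
Total = $10,713.06592 + $647 = $11,360.06592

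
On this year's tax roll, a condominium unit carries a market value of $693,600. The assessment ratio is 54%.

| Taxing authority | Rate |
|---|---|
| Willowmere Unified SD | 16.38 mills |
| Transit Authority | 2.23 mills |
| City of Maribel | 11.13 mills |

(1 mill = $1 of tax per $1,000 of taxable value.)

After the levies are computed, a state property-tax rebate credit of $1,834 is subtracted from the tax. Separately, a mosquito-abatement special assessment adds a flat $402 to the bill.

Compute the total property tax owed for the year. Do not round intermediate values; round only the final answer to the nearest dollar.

Assessed value = $693,600 × 0.54 = $374,544
Willowmere Unified SD: $374,544 × 0.01638 = $6,135.03072
Transit Authority: $374,544 × 0.00223 = $835.23312
City of Maribel: $374,544 × 0.01113 = $4,168.67472
Levies subtotal = $11,138.93856
After credit = $11,138.93856 − $1,834 = $9,304.93856
Total = $9,304.93856 + $402 = $9,706.93856

$9,707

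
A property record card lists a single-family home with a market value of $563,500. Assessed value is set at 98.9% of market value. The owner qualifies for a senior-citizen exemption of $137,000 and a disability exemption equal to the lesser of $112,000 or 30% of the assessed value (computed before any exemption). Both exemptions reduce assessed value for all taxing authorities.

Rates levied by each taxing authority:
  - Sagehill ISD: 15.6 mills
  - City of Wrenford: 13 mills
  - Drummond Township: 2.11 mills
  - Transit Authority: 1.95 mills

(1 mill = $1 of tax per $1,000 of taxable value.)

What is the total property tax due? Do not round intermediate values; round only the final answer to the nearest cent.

$10,069.13

Assessed value = $563,500 × 0.989 = $557,301.5
Disability exemption = min($112,000, 30% × $557,301.5) = min($112,000, $167,190.45) = $112,000 (dollar cap binds)
Taxable value = $557,301.5 − $137,000 − $112,000 = $308,301.5
Sagehill ISD: $308,301.5 × 0.0156 = $4,809.5034
City of Wrenford: $308,301.5 × 0.013 = $4,007.9195
Drummond Township: $308,301.5 × 0.00211 = $650.516165
Transit Authority: $308,301.5 × 0.00195 = $601.187925
Total = $10,069.12699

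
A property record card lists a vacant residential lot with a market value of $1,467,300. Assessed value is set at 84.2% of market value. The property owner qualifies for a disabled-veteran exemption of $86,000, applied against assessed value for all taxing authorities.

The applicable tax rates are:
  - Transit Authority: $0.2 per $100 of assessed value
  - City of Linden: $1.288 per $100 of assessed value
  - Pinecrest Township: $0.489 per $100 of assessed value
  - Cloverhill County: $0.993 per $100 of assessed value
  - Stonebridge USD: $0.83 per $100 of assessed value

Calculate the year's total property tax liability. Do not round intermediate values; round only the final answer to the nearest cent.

Assessed value = $1,467,300 × 0.842 = $1,235,466.6
Taxable value = $1,235,466.6 − $86,000 = $1,149,466.6
Transit Authority: $1,149,466.6 × 0.002 = $2,298.9332
City of Linden: $1,149,466.6 × 0.01288 = $14,805.129808
Pinecrest Township: $1,149,466.6 × 0.00489 = $5,620.891674
Cloverhill County: $1,149,466.6 × 0.00993 = $11,414.203338
Stonebridge USD: $1,149,466.6 × 0.0083 = $9,540.57278
Total = $2,298.9332 + $14,805.129808 + $5,620.891674 + $11,414.203338 + $9,540.57278 = $43,679.7308

$43,679.73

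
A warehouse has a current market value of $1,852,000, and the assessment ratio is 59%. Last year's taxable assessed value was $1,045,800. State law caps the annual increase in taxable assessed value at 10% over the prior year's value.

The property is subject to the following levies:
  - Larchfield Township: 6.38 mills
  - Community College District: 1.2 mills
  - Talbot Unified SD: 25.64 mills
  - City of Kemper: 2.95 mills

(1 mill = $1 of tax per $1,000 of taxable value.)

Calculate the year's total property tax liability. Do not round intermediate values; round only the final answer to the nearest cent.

$39,522.24

Uncapped assessed value = $1,852,000 × 0.59 = $1,092,680
Cap limit = $1,045,800 × 1.1 = $1,150,380
Taxable assessed value = min($1,092,680, $1,150,380) = $1,092,680 (cap does not bind)
Larchfield Township: $1,092,680 × 0.00638 = $6,971.2984
Community College District: $1,092,680 × 0.0012 = $1,311.216
Talbot Unified SD: $1,092,680 × 0.02564 = $28,016.3152
City of Kemper: $1,092,680 × 0.00295 = $3,223.406
Total = $39,522.2356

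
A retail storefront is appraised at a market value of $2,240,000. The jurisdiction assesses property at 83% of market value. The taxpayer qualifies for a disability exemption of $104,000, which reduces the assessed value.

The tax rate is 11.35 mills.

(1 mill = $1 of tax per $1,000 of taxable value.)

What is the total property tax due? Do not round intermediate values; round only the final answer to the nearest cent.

Assessed value = $2,240,000 × 0.83 = $1,859,200
Taxable value = $1,859,200 − $104,000 = $1,755,200
Tax = $1,755,200 × 0.01135 = $19,921.52

$19,921.52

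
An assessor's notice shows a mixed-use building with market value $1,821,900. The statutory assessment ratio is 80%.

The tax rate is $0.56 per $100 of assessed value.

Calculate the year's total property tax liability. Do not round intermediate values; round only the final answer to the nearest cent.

Assessed value = $1,821,900 × 0.8 = $1,457,520
Tax = $1,457,520 × 0.0056 = $8,162.112

$8,162.11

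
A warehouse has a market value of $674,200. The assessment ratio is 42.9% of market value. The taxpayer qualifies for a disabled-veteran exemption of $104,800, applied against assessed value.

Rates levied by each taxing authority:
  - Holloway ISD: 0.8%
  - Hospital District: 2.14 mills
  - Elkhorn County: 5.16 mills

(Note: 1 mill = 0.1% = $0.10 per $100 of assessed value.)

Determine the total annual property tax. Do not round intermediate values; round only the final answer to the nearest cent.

Assessed value = $674,200 × 0.429 = $289,231.8
Taxable value = $289,231.8 − $104,800 = $184,431.8
Holloway ISD: $184,431.8 × 0.008 = $1,475.4544
Hospital District: $184,431.8 × 0.00214 = $394.684052
Elkhorn County: $184,431.8 × 0.00516 = $951.668088
Total = $2,821.80654

$2,821.81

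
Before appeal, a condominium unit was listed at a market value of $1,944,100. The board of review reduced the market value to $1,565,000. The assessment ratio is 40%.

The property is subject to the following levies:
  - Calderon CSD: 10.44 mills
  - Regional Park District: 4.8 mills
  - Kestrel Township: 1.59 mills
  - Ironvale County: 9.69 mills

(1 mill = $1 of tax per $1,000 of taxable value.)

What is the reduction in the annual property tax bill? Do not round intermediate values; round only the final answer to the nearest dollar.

Old assessed value = $1,944,100 × 0.4 = $777,640
New assessed value = $1,565,000 × 0.4 = $626,000
Combined rate = 0.01044 + 0.0048 + 0.00159 + 0.00969 = 0.02652
Old tax = $777,640 × 0.02652 = $20,623.0128
New tax = $626,000 × 0.02652 = $16,601.52
Reduction = $20,623.0128 − $16,601.52 = $4,021.4928

$4,021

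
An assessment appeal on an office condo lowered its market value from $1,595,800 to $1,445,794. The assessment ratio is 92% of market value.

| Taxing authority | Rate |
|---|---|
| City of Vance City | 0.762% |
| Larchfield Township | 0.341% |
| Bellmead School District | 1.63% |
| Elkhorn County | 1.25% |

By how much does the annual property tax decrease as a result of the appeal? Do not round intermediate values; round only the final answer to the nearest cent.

$5,496.76

Old assessed value = $1,595,800 × 0.92 = $1,468,136
New assessed value = $1,445,794 × 0.92 = $1,330,130.48
Combined rate = 0.00762 + 0.00341 + 0.0163 + 0.0125 = 0.03983
Old tax = $1,468,136 × 0.03983 = $58,475.85688
New tax = $1,330,130.48 × 0.03983 = $52,979.0970184
Reduction = $58,475.85688 − $52,979.0970184 = $5,496.7598616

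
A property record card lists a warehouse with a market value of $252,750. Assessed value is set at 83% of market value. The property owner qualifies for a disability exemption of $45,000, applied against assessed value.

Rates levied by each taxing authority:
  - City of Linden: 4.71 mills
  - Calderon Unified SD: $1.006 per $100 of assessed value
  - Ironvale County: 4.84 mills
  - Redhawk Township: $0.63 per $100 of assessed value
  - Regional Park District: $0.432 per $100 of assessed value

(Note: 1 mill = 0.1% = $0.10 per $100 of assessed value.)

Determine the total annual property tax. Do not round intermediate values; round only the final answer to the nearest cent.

$4,981.37

Assessed value = $252,750 × 0.83 = $209,782.5
Taxable value = $209,782.5 − $45,000 = $164,782.5
City of Linden: $164,782.5 × 0.00471 = $776.125575
Calderon Unified SD: $164,782.5 × 0.01006 = $1,657.71195
Ironvale County: $164,782.5 × 0.00484 = $797.5473
Redhawk Township: $164,782.5 × 0.0063 = $1,038.12975
Regional Park District: $164,782.5 × 0.00432 = $711.8604
Total = $4,981.374975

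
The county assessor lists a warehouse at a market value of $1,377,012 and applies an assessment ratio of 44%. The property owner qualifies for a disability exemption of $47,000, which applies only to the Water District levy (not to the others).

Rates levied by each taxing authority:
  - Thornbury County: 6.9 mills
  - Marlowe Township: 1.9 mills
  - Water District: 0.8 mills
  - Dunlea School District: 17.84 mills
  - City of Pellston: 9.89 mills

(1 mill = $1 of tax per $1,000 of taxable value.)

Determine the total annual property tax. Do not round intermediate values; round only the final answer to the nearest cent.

Assessed value = $1,377,012 × 0.44 = $605,885.28
Thornbury County: $605,885.28 × 0.0069 = $4,180.608432
Marlowe Township: $605,885.28 × 0.0019 = $1,151.182032
Water District: ($605,885.28 − $47,000) × 0.0008 = $558,885.28 × 0.0008 = $447.108224
Dunlea School District: $605,885.28 × 0.01784 = $10,808.9933952
City of Pellston: $605,885.28 × 0.00989 = $5,992.2054192
Total = $22,580.0975024

$22,580.10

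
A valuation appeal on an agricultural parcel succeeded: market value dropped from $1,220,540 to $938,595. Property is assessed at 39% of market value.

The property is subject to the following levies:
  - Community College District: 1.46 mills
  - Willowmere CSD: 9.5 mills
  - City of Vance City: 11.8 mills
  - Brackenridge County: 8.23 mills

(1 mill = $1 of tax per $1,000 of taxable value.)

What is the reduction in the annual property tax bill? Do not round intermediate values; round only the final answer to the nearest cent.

$3,407.62

Old assessed value = $1,220,540 × 0.39 = $476,010.6
New assessed value = $938,595 × 0.39 = $366,052.05
Combined rate = 0.00146 + 0.0095 + 0.0118 + 0.00823 = 0.03099
Old tax = $476,010.6 × 0.03099 = $14,751.568494
New tax = $366,052.05 × 0.03099 = $11,343.9530295
Reduction = $14,751.568494 − $11,343.9530295 = $3,407.6154645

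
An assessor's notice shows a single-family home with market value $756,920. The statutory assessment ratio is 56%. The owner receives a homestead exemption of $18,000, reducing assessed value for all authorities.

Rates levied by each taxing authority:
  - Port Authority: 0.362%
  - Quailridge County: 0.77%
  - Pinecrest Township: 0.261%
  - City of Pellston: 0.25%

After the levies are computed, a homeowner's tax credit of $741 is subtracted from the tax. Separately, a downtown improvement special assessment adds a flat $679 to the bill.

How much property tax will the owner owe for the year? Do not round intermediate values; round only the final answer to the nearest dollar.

Assessed value = $756,920 × 0.56 = $423,875.2
Taxable value = $423,875.2 − $18,000 = $405,875.2
Port Authority: $405,875.2 × 0.00362 = $1,469.268224
Quailridge County: $405,875.2 × 0.0077 = $3,125.23904
Pinecrest Township: $405,875.2 × 0.00261 = $1,059.334272
City of Pellston: $405,875.2 × 0.0025 = $1,014.688
Levies subtotal = $6,668.529536
After credit = $6,668.529536 − $741 = $5,927.529536
Total = $5,927.529536 + $679 = $6,606.529536

$6,607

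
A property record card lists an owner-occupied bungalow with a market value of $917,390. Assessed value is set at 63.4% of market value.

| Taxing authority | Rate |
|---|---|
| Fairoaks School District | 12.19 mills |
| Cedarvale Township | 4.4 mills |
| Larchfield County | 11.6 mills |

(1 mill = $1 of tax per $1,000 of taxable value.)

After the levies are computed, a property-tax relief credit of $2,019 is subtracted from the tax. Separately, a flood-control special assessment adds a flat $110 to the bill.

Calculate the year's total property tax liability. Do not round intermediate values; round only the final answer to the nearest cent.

$14,487.02

Assessed value = $917,390 × 0.634 = $581,625.26
Fairoaks School District: $581,625.26 × 0.01219 = $7,090.0119194
Cedarvale Township: $581,625.26 × 0.0044 = $2,559.151144
Larchfield County: $581,625.26 × 0.0116 = $6,746.853016
Levies subtotal = $16,396.0160794
After credit = $16,396.0160794 − $2,019 = $14,377.0160794
Total = $14,377.0160794 + $110 = $14,487.0160794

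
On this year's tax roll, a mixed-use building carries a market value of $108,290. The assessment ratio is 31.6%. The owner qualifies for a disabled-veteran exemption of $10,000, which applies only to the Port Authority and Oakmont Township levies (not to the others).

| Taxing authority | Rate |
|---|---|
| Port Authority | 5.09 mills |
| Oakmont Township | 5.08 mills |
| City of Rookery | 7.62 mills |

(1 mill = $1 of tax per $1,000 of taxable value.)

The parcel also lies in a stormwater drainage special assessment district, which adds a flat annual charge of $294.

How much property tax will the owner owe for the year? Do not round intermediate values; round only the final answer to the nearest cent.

Assessed value = $108,290 × 0.316 = $34,219.64
Port Authority: ($34,219.64 − $10,000) × 0.00509 = $24,219.64 × 0.00509 = $123.2779676
Oakmont Township: ($34,219.64 − $10,000) × 0.00508 = $24,219.64 × 0.00508 = $123.0357712
City of Rookery: $34,219.64 × 0.00762 = $260.7536568
Levies subtotal = $507.0673956
Total = $507.0673956 + $294 = $801.0673956

$801.07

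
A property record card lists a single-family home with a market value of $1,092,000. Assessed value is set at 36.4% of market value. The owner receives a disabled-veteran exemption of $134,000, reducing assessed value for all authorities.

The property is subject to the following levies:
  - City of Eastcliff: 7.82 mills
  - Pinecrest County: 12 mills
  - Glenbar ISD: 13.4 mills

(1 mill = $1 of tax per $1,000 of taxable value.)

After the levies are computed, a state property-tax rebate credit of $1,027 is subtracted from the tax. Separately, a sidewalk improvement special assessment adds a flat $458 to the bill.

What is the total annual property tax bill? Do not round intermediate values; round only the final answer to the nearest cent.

Assessed value = $1,092,000 × 0.364 = $397,488
Taxable value = $397,488 − $134,000 = $263,488
City of Eastcliff: $263,488 × 0.00782 = $2,060.47616
Pinecrest County: $263,488 × 0.012 = $3,161.856
Glenbar ISD: $263,488 × 0.0134 = $3,530.7392
Levies subtotal = $8,753.07136
After credit = $8,753.07136 − $1,027 = $7,726.07136
Total = $7,726.07136 + $458 = $8,184.07136

$8,184.07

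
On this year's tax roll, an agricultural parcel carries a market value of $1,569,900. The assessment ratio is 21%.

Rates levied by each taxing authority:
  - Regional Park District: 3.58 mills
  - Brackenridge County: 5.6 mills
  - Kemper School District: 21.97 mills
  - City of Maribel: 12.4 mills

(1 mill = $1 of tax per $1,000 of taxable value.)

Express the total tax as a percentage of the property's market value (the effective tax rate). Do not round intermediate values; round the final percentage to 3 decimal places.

Assessed value = $1,569,900 × 0.21 = $329,679
Regional Park District: $329,679 × 0.00358 = $1,180.25082
Brackenridge County: $329,679 × 0.0056 = $1,846.2024
Kemper School District: $329,679 × 0.02197 = $7,243.04763
City of Maribel: $329,679 × 0.0124 = $4,088.0196
Total tax = $14,357.52045
Effective rate = $14,357.52045 ÷ $1,569,900 = 0.915% of market value

0.915%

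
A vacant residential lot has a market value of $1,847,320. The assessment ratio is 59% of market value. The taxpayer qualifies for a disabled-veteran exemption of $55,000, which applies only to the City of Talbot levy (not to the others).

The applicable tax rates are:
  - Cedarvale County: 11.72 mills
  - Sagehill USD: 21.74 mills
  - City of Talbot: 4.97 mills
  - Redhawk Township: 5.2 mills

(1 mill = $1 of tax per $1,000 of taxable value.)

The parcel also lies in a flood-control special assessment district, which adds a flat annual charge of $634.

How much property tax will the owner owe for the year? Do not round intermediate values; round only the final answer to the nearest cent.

Assessed value = $1,847,320 × 0.59 = $1,089,918.8
Cedarvale County: $1,089,918.8 × 0.01172 = $12,773.848336
Sagehill USD: $1,089,918.8 × 0.02174 = $23,694.834712
City of Talbot: ($1,089,918.8 − $55,000) × 0.00497 = $1,034,918.8 × 0.00497 = $5,143.546436
Redhawk Township: $1,089,918.8 × 0.0052 = $5,667.57776
Levies subtotal = $47,279.807244
Total = $47,279.807244 + $634 = $47,913.807244

$47,913.81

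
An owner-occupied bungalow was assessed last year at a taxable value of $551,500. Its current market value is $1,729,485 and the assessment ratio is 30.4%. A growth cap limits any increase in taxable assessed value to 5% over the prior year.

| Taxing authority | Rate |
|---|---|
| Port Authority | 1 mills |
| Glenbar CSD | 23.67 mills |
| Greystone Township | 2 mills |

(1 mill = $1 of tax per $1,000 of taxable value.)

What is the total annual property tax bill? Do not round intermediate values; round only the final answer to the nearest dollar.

Uncapped assessed value = $1,729,485 × 0.304 = $525,763.44
Cap limit = $551,500 × 1.05 = $579,075
Taxable assessed value = min($525,763.44, $579,075) = $525,763.44 (cap does not bind)
Port Authority: $525,763.44 × 0.001 = $525.76344
Glenbar CSD: $525,763.44 × 0.02367 = $12,444.8206248
Greystone Township: $525,763.44 × 0.002 = $1,051.52688
Total = $14,022.1109448

$14,022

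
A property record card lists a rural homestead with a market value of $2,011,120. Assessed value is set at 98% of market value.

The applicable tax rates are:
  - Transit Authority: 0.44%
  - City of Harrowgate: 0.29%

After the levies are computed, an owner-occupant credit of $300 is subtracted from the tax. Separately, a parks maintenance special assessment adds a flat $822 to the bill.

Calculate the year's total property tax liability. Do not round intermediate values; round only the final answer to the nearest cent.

$14,909.55

Assessed value = $2,011,120 × 0.98 = $1,970,897.6
Transit Authority: $1,970,897.6 × 0.0044 = $8,671.94944
City of Harrowgate: $1,970,897.6 × 0.0029 = $5,715.60304
Levies subtotal = $14,387.55248
After credit = $14,387.55248 − $300 = $14,087.55248
Total = $14,087.55248 + $822 = $14,909.55248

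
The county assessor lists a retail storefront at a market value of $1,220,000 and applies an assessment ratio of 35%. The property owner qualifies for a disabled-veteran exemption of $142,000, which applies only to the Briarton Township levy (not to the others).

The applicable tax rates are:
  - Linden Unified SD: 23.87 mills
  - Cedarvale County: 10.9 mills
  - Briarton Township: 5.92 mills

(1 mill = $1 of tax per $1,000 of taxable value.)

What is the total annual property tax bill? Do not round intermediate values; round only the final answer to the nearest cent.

Assessed value = $1,220,000 × 0.35 = $427,000
Linden Unified SD: $427,000 × 0.02387 = $10,192.49
Cedarvale County: $427,000 × 0.0109 = $4,654.3
Briarton Township: ($427,000 − $142,000) × 0.00592 = $285,000 × 0.00592 = $1,687.2
Total = $16,533.99

$16,533.99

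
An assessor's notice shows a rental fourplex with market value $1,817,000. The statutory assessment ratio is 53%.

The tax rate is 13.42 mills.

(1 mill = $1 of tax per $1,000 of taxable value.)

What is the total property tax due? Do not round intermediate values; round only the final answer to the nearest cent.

Assessed value = $1,817,000 × 0.53 = $963,010
Tax = $963,010 × 0.01342 = $12,923.5942

$12,923.59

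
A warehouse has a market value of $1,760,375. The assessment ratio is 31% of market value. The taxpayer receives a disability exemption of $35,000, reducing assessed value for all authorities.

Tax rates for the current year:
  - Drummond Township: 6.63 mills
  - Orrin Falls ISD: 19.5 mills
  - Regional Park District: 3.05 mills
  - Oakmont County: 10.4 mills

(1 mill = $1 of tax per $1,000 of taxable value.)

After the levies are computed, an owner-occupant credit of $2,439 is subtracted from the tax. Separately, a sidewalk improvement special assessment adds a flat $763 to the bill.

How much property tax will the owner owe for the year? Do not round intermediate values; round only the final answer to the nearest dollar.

$18,538

Assessed value = $1,760,375 × 0.31 = $545,716.25
Taxable value = $545,716.25 − $35,000 = $510,716.25
Drummond Township: $510,716.25 × 0.00663 = $3,386.0487375
Orrin Falls ISD: $510,716.25 × 0.0195 = $9,958.966875
Regional Park District: $510,716.25 × 0.00305 = $1,557.6845625
Oakmont County: $510,716.25 × 0.0104 = $5,311.449
Levies subtotal = $20,214.149175
After credit = $20,214.149175 − $2,439 = $17,775.149175
Total = $17,775.149175 + $763 = $18,538.149175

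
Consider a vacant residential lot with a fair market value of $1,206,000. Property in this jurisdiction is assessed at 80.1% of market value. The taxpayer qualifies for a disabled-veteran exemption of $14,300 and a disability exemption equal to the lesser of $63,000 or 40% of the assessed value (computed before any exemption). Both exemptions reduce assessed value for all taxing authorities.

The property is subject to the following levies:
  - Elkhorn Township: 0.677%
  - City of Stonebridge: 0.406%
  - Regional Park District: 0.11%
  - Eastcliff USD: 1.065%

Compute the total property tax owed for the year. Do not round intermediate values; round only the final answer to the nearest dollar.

$20,067

Assessed value = $1,206,000 × 0.801 = $966,006
Disability exemption = min($63,000, 40% × $966,006) = min($63,000, $386,402.4) = $63,000 (dollar cap binds)
Taxable value = $966,006 − $14,300 − $63,000 = $888,706
Elkhorn Township: $888,706 × 0.00677 = $6,016.53962
City of Stonebridge: $888,706 × 0.00406 = $3,608.14636
Regional Park District: $888,706 × 0.0011 = $977.5766
Eastcliff USD: $888,706 × 0.01065 = $9,464.7189
Total = $20,066.98148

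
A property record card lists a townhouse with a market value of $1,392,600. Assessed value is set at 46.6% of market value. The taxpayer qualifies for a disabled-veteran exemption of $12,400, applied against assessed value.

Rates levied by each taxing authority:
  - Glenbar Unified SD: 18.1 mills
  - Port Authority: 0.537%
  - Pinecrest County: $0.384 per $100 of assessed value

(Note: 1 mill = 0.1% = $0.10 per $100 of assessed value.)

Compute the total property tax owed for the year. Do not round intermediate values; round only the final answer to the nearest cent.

$17,384.22

Assessed value = $1,392,600 × 0.466 = $648,951.6
Taxable value = $648,951.6 − $12,400 = $636,551.6
Glenbar Unified SD: $636,551.6 × 0.0181 = $11,521.58396
Port Authority: $636,551.6 × 0.00537 = $3,418.282092
Pinecrest County: $636,551.6 × 0.00384 = $2,444.358144
Total = $17,384.224196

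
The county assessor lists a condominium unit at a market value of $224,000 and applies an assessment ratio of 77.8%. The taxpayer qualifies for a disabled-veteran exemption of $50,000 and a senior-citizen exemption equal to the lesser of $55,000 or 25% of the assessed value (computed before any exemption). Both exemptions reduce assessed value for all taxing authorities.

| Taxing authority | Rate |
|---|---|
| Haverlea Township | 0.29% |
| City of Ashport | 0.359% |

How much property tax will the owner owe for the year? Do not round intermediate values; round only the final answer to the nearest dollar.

$524

Assessed value = $224,000 × 0.778 = $174,272
Senior-citizen exemption = min($55,000, 25% × $174,272) = min($55,000, $43,568) = $43,568 (percentage binds)
Taxable value = $174,272 − $50,000 − $43,568 = $80,704
Haverlea Township: $80,704 × 0.0029 = $234.0416
City of Ashport: $80,704 × 0.00359 = $289.72736
Total = $523.76896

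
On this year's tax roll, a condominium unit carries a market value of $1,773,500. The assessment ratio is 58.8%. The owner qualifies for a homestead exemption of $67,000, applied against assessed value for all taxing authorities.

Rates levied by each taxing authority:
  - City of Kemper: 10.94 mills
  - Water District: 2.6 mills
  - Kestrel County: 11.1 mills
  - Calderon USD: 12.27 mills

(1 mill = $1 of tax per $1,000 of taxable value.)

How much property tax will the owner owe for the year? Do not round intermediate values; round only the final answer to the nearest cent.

Assessed value = $1,773,500 × 0.588 = $1,042,818
Taxable value = $1,042,818 − $67,000 = $975,818
City of Kemper: $975,818 × 0.01094 = $10,675.44892
Water District: $975,818 × 0.0026 = $2,537.1268
Kestrel County: $975,818 × 0.0111 = $10,831.5798
Calderon USD: $975,818 × 0.01227 = $11,973.28686
Total = $10,675.44892 + $2,537.1268 + $10,831.5798 + $11,973.28686 = $36,017.44238

$36,017.44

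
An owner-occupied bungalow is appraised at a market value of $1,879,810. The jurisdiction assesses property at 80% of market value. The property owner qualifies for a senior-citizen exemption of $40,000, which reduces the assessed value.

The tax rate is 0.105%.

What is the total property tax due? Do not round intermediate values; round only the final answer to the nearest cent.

$1,537.04

Assessed value = $1,879,810 × 0.8 = $1,503,848
Taxable value = $1,503,848 − $40,000 = $1,463,848
Tax = $1,463,848 × 0.00105 = $1,537.0404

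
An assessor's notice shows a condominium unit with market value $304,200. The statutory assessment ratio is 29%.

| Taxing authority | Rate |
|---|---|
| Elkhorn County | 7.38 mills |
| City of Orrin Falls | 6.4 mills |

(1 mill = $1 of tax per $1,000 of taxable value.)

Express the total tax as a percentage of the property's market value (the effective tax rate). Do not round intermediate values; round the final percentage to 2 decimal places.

Assessed value = $304,200 × 0.29 = $88,218
Elkhorn County: $88,218 × 0.00738 = $651.04884
City of Orrin Falls: $88,218 × 0.0064 = $564.5952
Total tax = $1,215.64404
Effective rate = $1,215.64404 ÷ $304,200 = 0.40% of market value

0.40%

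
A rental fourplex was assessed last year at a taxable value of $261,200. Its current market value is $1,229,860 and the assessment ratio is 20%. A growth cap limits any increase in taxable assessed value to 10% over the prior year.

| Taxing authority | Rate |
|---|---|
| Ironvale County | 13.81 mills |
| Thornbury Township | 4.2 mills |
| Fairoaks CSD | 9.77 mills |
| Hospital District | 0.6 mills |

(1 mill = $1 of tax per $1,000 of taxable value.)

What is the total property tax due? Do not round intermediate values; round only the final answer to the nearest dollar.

Uncapped assessed value = $1,229,860 × 0.2 = $245,972
Cap limit = $261,200 × 1.1 = $287,320
Taxable assessed value = min($245,972, $287,320) = $245,972 (cap does not bind)
Ironvale County: $245,972 × 0.01381 = $3,396.87332
Thornbury Township: $245,972 × 0.0042 = $1,033.0824
Fairoaks CSD: $245,972 × 0.00977 = $2,403.14644
Hospital District: $245,972 × 0.0006 = $147.5832
Total = $6,980.68536

$6,981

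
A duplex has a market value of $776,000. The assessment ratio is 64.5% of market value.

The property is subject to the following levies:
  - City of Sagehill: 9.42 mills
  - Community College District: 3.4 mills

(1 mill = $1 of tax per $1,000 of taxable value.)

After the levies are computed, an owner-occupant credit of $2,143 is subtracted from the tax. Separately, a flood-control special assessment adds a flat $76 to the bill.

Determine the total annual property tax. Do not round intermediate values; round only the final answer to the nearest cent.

$4,349.67

Assessed value = $776,000 × 0.645 = $500,520
City of Sagehill: $500,520 × 0.00942 = $4,714.8984
Community College District: $500,520 × 0.0034 = $1,701.768
Levies subtotal = $6,416.6664
After credit = $6,416.6664 − $2,143 = $4,273.6664
Total = $4,273.6664 + $76 = $4,349.6664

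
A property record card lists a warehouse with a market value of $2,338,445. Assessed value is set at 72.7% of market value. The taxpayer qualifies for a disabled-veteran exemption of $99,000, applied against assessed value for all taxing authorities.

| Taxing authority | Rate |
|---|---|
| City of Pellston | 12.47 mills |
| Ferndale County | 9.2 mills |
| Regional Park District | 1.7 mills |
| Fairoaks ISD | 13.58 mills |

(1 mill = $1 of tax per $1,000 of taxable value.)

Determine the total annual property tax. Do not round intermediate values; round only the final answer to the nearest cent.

$59,158.78

Assessed value = $2,338,445 × 0.727 = $1,700,049.515
Taxable value = $1,700,049.515 − $99,000 = $1,601,049.515
City of Pellston: $1,601,049.515 × 0.01247 = $19,965.08745205
Ferndale County: $1,601,049.515 × 0.0092 = $14,729.655538
Regional Park District: $1,601,049.515 × 0.0017 = $2,721.7841755
Fairoaks ISD: $1,601,049.515 × 0.01358 = $21,742.2524137
Total = $19,965.08745205 + $14,729.655538 + $2,721.7841755 + $21,742.2524137 = $59,158.77957925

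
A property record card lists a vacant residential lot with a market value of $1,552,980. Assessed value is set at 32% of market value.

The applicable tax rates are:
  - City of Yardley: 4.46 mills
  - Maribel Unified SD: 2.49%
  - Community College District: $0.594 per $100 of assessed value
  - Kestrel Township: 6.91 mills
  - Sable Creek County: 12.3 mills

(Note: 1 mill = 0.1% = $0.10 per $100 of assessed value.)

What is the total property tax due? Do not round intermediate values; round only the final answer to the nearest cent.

$27,088.94

Assessed value = $1,552,980 × 0.32 = $496,953.6
City of Yardley: $496,953.6 × 0.00446 = $2,216.413056
Maribel Unified SD: $496,953.6 × 0.0249 = $12,374.14464
Community College District: $496,953.6 × 0.00594 = $2,951.904384
Kestrel Township: $496,953.6 × 0.00691 = $3,433.949376
Sable Creek County: $496,953.6 × 0.0123 = $6,112.52928
Total = $27,088.940736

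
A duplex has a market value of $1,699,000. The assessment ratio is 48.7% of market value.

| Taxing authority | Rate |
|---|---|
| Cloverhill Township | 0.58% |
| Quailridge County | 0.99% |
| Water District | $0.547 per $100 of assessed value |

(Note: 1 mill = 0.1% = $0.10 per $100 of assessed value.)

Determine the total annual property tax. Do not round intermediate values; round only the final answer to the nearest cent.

$17,516.33

Assessed value = $1,699,000 × 0.487 = $827,413
Cloverhill Township: $827,413 × 0.0058 = $4,798.9954
Quailridge County: $827,413 × 0.0099 = $8,191.3887
Water District: $827,413 × 0.00547 = $4,525.94911
Total = $17,516.33321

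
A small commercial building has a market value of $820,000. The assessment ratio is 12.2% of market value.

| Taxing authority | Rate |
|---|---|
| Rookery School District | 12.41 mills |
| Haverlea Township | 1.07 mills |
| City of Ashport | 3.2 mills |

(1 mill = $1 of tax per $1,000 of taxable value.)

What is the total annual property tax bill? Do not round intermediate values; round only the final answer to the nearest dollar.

$1,669

Assessed value = $820,000 × 0.122 = $100,040
Rookery School District: $100,040 × 0.01241 = $1,241.4964
Haverlea Township: $100,040 × 0.00107 = $107.0428
City of Ashport: $100,040 × 0.0032 = $320.128
Total = $1,241.4964 + $107.0428 + $320.128 = $1,668.6672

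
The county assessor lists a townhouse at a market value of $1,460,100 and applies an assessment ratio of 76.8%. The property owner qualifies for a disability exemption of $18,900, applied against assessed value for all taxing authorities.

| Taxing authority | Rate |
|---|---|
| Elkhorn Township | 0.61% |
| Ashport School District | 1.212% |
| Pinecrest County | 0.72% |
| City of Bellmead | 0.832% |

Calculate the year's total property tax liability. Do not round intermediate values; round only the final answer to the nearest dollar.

$37,197

Assessed value = $1,460,100 × 0.768 = $1,121,356.8
Taxable value = $1,121,356.8 − $18,900 = $1,102,456.8
Elkhorn Township: $1,102,456.8 × 0.0061 = $6,724.98648
Ashport School District: $1,102,456.8 × 0.01212 = $13,361.776416
Pinecrest County: $1,102,456.8 × 0.0072 = $7,937.68896
City of Bellmead: $1,102,456.8 × 0.00832 = $9,172.440576
Total = $6,724.98648 + $13,361.776416 + $7,937.68896 + $9,172.440576 = $37,196.892432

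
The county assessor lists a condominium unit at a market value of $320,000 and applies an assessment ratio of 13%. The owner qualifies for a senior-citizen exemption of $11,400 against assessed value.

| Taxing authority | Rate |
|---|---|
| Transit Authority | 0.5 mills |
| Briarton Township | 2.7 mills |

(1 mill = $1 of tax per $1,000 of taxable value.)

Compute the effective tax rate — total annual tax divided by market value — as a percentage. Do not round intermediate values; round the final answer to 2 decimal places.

0.03%

Assessed value = $320,000 × 0.13 = $41,600
Taxable value = $41,600 − $11,400 = $30,200
Transit Authority: $30,200 × 0.0005 = $15.1
Briarton Township: $30,200 × 0.0027 = $81.54
Total tax = $96.64
Effective rate = $96.64 ÷ $320,000 = 0.03% of market value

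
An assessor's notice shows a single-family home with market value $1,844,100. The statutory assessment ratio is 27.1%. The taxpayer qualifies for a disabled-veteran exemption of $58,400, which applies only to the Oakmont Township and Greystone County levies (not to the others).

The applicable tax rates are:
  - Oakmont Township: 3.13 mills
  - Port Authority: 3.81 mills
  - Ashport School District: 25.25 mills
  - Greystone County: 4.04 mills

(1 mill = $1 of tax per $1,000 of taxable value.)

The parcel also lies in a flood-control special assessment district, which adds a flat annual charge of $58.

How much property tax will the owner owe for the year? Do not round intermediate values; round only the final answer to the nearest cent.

$17,745.25

Assessed value = $1,844,100 × 0.271 = $499,751.1
Oakmont Township: ($499,751.1 − $58,400) × 0.00313 = $441,351.1 × 0.00313 = $1,381.428943
Port Authority: $499,751.1 × 0.00381 = $1,904.051691
Ashport School District: $499,751.1 × 0.02525 = $12,618.715275
Greystone County: ($499,751.1 − $58,400) × 0.00404 = $441,351.1 × 0.00404 = $1,783.058444
Levies subtotal = $17,687.254353
Total = $17,687.254353 + $58 = $17,745.254353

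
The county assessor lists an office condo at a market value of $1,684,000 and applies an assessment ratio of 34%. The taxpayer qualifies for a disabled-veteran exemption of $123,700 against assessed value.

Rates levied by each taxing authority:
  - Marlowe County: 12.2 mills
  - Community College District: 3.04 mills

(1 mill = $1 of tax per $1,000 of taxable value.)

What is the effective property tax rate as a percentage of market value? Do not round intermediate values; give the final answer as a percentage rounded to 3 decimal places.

Assessed value = $1,684,000 × 0.34 = $572,560
Taxable value = $572,560 − $123,700 = $448,860
Marlowe County: $448,860 × 0.0122 = $5,476.092
Community College District: $448,860 × 0.00304 = $1,364.5344
Total tax = $6,840.6264
Effective rate = $6,840.6264 ÷ $1,684,000 = 0.406% of market value

0.406%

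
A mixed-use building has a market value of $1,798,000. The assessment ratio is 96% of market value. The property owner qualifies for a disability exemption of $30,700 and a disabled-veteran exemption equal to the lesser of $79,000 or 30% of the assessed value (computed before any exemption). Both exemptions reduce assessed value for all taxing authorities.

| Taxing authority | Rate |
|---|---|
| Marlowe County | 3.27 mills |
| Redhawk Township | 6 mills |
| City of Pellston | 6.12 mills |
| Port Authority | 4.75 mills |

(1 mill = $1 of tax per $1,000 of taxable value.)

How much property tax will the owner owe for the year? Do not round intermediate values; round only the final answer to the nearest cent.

Assessed value = $1,798,000 × 0.96 = $1,726,080
Disabled-veteran exemption = min($79,000, 30% × $1,726,080) = min($79,000, $517,824) = $79,000 (dollar cap binds)
Taxable value = $1,726,080 − $30,700 − $79,000 = $1,616,380
Marlowe County: $1,616,380 × 0.00327 = $5,285.5626
Redhawk Township: $1,616,380 × 0.006 = $9,698.28
City of Pellston: $1,616,380 × 0.00612 = $9,892.2456
Port Authority: $1,616,380 × 0.00475 = $7,677.805
Total = $32,553.8932

$32,553.89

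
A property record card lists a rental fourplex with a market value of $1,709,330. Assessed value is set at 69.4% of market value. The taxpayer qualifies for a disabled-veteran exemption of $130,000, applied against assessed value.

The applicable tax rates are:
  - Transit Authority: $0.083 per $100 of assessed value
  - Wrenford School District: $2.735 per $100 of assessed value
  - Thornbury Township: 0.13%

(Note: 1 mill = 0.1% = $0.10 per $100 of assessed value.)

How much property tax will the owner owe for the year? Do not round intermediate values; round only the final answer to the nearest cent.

$31,138.99

Assessed value = $1,709,330 × 0.694 = $1,186,275.02
Taxable value = $1,186,275.02 − $130,000 = $1,056,275.02
Transit Authority: $1,056,275.02 × 0.00083 = $876.7082666
Wrenford School District: $1,056,275.02 × 0.02735 = $28,889.121797
Thornbury Township: $1,056,275.02 × 0.0013 = $1,373.157526
Total = $31,138.9875896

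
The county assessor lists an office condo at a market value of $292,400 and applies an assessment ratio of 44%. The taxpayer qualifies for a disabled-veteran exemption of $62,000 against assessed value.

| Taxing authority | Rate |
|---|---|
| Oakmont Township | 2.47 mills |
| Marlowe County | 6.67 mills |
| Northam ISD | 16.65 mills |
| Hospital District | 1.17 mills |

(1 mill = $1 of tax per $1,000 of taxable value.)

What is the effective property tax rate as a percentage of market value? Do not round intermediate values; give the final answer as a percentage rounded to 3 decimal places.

0.615%

Assessed value = $292,400 × 0.44 = $128,656
Taxable value = $128,656 − $62,000 = $66,656
Oakmont Township: $66,656 × 0.00247 = $164.64032
Marlowe County: $66,656 × 0.00667 = $444.59552
Northam ISD: $66,656 × 0.01665 = $1,109.8224
Hospital District: $66,656 × 0.00117 = $77.98752
Total tax = $1,797.04576
Effective rate = $1,797.04576 ÷ $292,400 = 0.615% of market value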